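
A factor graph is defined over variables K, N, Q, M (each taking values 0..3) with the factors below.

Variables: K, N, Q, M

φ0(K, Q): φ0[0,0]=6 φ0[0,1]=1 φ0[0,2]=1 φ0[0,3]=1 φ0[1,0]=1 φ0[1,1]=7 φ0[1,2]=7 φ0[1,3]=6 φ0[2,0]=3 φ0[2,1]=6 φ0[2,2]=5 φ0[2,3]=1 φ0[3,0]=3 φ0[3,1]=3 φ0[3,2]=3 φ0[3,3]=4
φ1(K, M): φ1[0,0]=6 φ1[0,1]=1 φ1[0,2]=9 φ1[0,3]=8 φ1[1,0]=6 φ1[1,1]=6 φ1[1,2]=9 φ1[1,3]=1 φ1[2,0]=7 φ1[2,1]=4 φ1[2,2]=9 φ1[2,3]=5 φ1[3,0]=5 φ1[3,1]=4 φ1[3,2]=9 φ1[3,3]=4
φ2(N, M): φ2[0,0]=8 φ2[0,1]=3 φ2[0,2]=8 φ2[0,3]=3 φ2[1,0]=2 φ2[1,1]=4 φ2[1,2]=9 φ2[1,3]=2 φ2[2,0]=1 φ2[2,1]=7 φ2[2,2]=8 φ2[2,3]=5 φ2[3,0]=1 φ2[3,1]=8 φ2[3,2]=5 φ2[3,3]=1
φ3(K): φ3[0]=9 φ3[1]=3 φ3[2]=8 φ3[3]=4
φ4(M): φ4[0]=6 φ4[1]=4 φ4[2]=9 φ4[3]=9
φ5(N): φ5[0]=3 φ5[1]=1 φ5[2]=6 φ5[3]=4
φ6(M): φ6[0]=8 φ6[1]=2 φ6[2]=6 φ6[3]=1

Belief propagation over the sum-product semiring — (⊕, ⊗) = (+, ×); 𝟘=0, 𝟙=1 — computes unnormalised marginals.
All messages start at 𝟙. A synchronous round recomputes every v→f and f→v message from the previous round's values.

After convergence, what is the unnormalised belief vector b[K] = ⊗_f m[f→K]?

init: all messages = 𝟙 over 4 values
r1 m[φ0→K] = [9, 21, 15, 13]
r1 m[φ0→Q] = [13, 17, 16, 12]
r1 m[φ1→K] = [24, 22, 25, 22]
r1 m[φ1→M] = [24, 15, 36, 18]
r1 m[φ2→N] = [22, 17, 21, 15]
r1 m[φ2→M] = [12, 22, 30, 11]
r1 m[φ3→K] = [9, 3, 8, 4]
r1 m[φ4→M] = [6, 4, 9, 9]
r1 m[φ5→N] = [3, 1, 6, 4]
r1 m[φ6→M] = [8, 2, 6, 1]
r1 m[K→φ0] = [1, 1, 1, 1]
r1 m[K→φ1] = [1, 1, 1, 1]
r1 m[K→φ3] = [1, 1, 1, 1]
r1 m[N→φ2] = [1, 1, 1, 1]
r1 m[N→φ5] = [1, 1, 1, 1]
r1 m[Q→φ0] = [1, 1, 1, 1]
r1 m[M→φ1] = [1, 1, 1, 1]
r1 m[M→φ2] = [1, 1, 1, 1]
r1 m[M→φ4] = [1, 1, 1, 1]
r1 m[M→φ6] = [1, 1, 1, 1]
r2 m[φ0→K] = [9, 21, 15, 13]
r2 m[φ0→Q] = [13, 17, 16, 12]
r2 m[φ1→K] = [24, 22, 25, 22]
r2 m[φ1→M] = [24, 15, 36, 18]
r2 m[φ2→N] = [22, 17, 21, 15]
r2 m[φ2→M] = [12, 22, 30, 11]
r2 m[φ3→K] = [9, 3, 8, 4]
r2 m[φ4→M] = [6, 4, 9, 9]
r2 m[φ5→N] = [3, 1, 6, 4]
r2 m[φ6→M] = [8, 2, 6, 1]
r2 m[K→φ0] = [216, 66, 200, 88]
r2 m[K→φ1] = [81, 63, 120, 52]
r2 m[K→φ3] = [216, 462, 375, 286]
r2 m[N→φ2] = [3, 1, 6, 4]
r2 m[N→φ5] = [22, 17, 21, 15]
r2 m[Q→φ0] = [1, 1, 1, 1]
r2 m[M→φ1] = [576, 176, 1620, 99]
r2 m[M→φ2] = [1152, 120, 1944, 162]
r2 m[M→φ4] = [2304, 660, 6480, 198]
r2 m[M→φ6] = [1728, 1320, 9720, 1782]
r3 m[φ0→K] = [9, 21, 15, 13]
r3 m[φ0→Q] = [2226, 2142, 1942, 1164]
r3 m[φ1→K] = [19004, 19191, 19811, 18560]
r3 m[φ1→M] = [1964, 1147, 2844, 1519]
r3 m[φ2→N] = [25614, 20604, 18354, 11994]
r3 m[φ2→M] = [36, 87, 101, 45]
r3 m[φ3→K] = [9, 3, 8, 4]
r3 m[φ4→M] = [6, 4, 9, 9]
r3 m[φ5→N] = [3, 1, 6, 4]
r3 m[φ6→M] = [8, 2, 6, 1]
r3 m[K→φ0] = [216, 66, 200, 88]
r3 m[K→φ1] = [81, 63, 120, 52]
r3 m[K→φ3] = [216, 462, 375, 286]
r3 m[N→φ2] = [3, 1, 6, 4]
r3 m[N→φ5] = [22, 17, 21, 15]
r3 m[Q→φ0] = [1, 1, 1, 1]
r3 m[M→φ1] = [576, 176, 1620, 99]
r3 m[M→φ2] = [1152, 120, 1944, 162]
r3 m[M→φ4] = [2304, 660, 6480, 198]
r3 m[M→φ6] = [1728, 1320, 9720, 1782]
r4 m[φ0→K] = [9, 21, 15, 13]
r4 m[φ0→Q] = [2226, 2142, 1942, 1164]
r4 m[φ1→K] = [19004, 19191, 19811, 18560]
r4 m[φ1→M] = [1964, 1147, 2844, 1519]
r4 m[φ2→N] = [25614, 20604, 18354, 11994]
r4 m[φ2→M] = [36, 87, 101, 45]
r4 m[φ3→K] = [9, 3, 8, 4]
r4 m[φ4→M] = [6, 4, 9, 9]
r4 m[φ5→N] = [3, 1, 6, 4]
r4 m[φ6→M] = [8, 2, 6, 1]
r4 m[K→φ0] = [171036, 57573, 158488, 74240]
r4 m[K→φ1] = [81, 63, 120, 52]
r4 m[K→φ3] = [171036, 403011, 297165, 241280]
r4 m[N→φ2] = [3, 1, 6, 4]
r4 m[N→φ5] = [25614, 20604, 18354, 11994]
r4 m[Q→φ0] = [1, 1, 1, 1]
r4 m[M→φ1] = [1728, 696, 5454, 405]
r4 m[M→φ2] = [94272, 9176, 153576, 13671]
r4 m[M→φ4] = [565632, 199578, 1723464, 68355]
r4 m[M→φ6] = [424224, 399156, 2585196, 615195]
r5 m[φ0→K] = [9, 21, 15, 13]
r5 m[φ0→Q] = [1781973, 1747695, 1589207, 971922]
r5 m[φ1→K] = [63390, 64035, 65991, 62130]
r5 m[φ1→M] = [1964, 1147, 2844, 1519]
r5 m[φ2→N] = [2051325, 1634774, 1455467, 949231]
r5 m[φ2→M] = [36, 87, 101, 45]
r5 m[φ3→K] = [9, 3, 8, 4]
r5 m[φ4→M] = [6, 4, 9, 9]
r5 m[φ5→N] = [3, 1, 6, 4]
r5 m[φ6→M] = [8, 2, 6, 1]
r5 m[K→φ0] = [171036, 57573, 158488, 74240]
r5 m[K→φ1] = [81, 63, 120, 52]
r5 m[K→φ3] = [171036, 403011, 297165, 241280]
r5 m[N→φ2] = [3, 1, 6, 4]
r5 m[N→φ5] = [25614, 20604, 18354, 11994]
r5 m[Q→φ0] = [1, 1, 1, 1]
r5 m[M→φ1] = [1728, 696, 5454, 405]
r5 m[M→φ2] = [94272, 9176, 153576, 13671]
r5 m[M→φ4] = [565632, 199578, 1723464, 68355]
r5 m[M→φ6] = [424224, 399156, 2585196, 615195]
r6 m[φ0→K] = [9, 21, 15, 13]
r6 m[φ0→Q] = [1781973, 1747695, 1589207, 971922]
r6 m[φ1→K] = [63390, 64035, 65991, 62130]
r6 m[φ1→M] = [1964, 1147, 2844, 1519]
r6 m[φ2→N] = [2051325, 1634774, 1455467, 949231]
r6 m[φ2→M] = [36, 87, 101, 45]
r6 m[φ3→K] = [9, 3, 8, 4]
r6 m[φ4→M] = [6, 4, 9, 9]
r6 m[φ5→N] = [3, 1, 6, 4]
r6 m[φ6→M] = [8, 2, 6, 1]
r6 m[K→φ0] = [570510, 192105, 527928, 248520]
r6 m[K→φ1] = [81, 63, 120, 52]
r6 m[K→φ3] = [570510, 1344735, 989865, 807690]
r6 m[N→φ2] = [3, 1, 6, 4]
r6 m[N→φ5] = [2051325, 1634774, 1455467, 949231]
r6 m[Q→φ0] = [1, 1, 1, 1]
r6 m[M→φ1] = [1728, 696, 5454, 405]
r6 m[M→φ2] = [94272, 9176, 153576, 13671]
r6 m[M→φ4] = [565632, 199578, 1723464, 68355]
r6 m[M→φ6] = [424224, 399156, 2585196, 615195]
r7 m[φ0→K] = [9, 21, 15, 13]
r7 m[φ0→Q] = [5944509, 5828373, 5300445, 3245148]
r7 m[φ1→K] = [63390, 64035, 65991, 62130]
r7 m[φ1→M] = [1964, 1147, 2844, 1519]
r7 m[φ2→N] = [2051325, 1634774, 1455467, 949231]
r7 m[φ2→M] = [36, 87, 101, 45]
r7 m[φ3→K] = [9, 3, 8, 4]
r7 m[φ4→M] = [6, 4, 9, 9]
r7 m[φ5→N] = [3, 1, 6, 4]
r7 m[φ6→M] = [8, 2, 6, 1]
r7 m[K→φ0] = [570510, 192105, 527928, 248520]
r7 m[K→φ1] = [81, 63, 120, 52]
r7 m[K→φ3] = [570510, 1344735, 989865, 807690]
r7 m[N→φ2] = [3, 1, 6, 4]
r7 m[N→φ5] = [2051325, 1634774, 1455467, 949231]
r7 m[Q→φ0] = [1, 1, 1, 1]
r7 m[M→φ1] = [1728, 696, 5454, 405]
r7 m[M→φ2] = [94272, 9176, 153576, 13671]
r7 m[M→φ4] = [565632, 199578, 1723464, 68355]
r7 m[M→φ6] = [424224, 399156, 2585196, 615195]
r8 m[φ0→K] = [9, 21, 15, 13]
r8 m[φ0→Q] = [5944509, 5828373, 5300445, 3245148]
r8 m[φ1→K] = [63390, 64035, 65991, 62130]
r8 m[φ1→M] = [1964, 1147, 2844, 1519]
r8 m[φ2→N] = [2051325, 1634774, 1455467, 949231]
r8 m[φ2→M] = [36, 87, 101, 45]
r8 m[φ3→K] = [9, 3, 8, 4]
r8 m[φ4→M] = [6, 4, 9, 9]
r8 m[φ5→N] = [3, 1, 6, 4]
r8 m[φ6→M] = [8, 2, 6, 1]
r8 m[K→φ0] = [570510, 192105, 527928, 248520]
r8 m[K→φ1] = [81, 63, 120, 52]
r8 m[K→φ3] = [570510, 1344735, 989865, 807690]
r8 m[N→φ2] = [3, 1, 6, 4]
r8 m[N→φ5] = [2051325, 1634774, 1455467, 949231]
r8 m[Q→φ0] = [1, 1, 1, 1]
r8 m[M→φ1] = [1728, 696, 5454, 405]
r8 m[M→φ2] = [94272, 9176, 153576, 13671]
r8 m[M→φ4] = [565632, 199578, 1723464, 68355]
r8 m[M→φ6] = [424224, 399156, 2585196, 615195]
fixed point reached at round 8
b[K] = ⊗ incoming = [5134590, 4034205, 7918920, 3230760]

b[K] = [5134590, 4034205, 7918920, 3230760]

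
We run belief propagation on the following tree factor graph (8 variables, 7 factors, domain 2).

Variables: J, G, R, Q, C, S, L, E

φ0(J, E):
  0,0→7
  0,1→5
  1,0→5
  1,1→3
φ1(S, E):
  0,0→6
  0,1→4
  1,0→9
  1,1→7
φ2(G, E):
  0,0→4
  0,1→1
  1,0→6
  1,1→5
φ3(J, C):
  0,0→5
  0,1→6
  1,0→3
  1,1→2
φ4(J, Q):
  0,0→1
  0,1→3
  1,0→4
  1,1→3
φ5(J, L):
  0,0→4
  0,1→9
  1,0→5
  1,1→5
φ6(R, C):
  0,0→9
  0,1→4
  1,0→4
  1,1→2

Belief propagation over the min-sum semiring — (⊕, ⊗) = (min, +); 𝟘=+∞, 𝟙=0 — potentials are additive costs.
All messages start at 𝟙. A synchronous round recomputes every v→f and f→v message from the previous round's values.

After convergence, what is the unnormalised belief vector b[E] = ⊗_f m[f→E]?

init: all messages = 𝟙 over 2 values
r1 m[φ0→J] = [5, 3]
r1 m[φ0→E] = [5, 3]
r1 m[φ1→S] = [4, 7]
r1 m[φ1→E] = [6, 4]
r1 m[φ2→G] = [1, 5]
r1 m[φ2→E] = [4, 1]
r1 m[φ3→J] = [5, 2]
r1 m[φ3→C] = [3, 2]
r1 m[φ4→J] = [1, 3]
r1 m[φ4→Q] = [1, 3]
r1 m[φ5→J] = [4, 5]
r1 m[φ5→L] = [4, 5]
r1 m[φ6→R] = [4, 2]
r1 m[φ6→C] = [4, 2]
r1 m[J→φ0] = [0, 0]
r1 m[J→φ3] = [0, 0]
r1 m[J→φ4] = [0, 0]
r1 m[J→φ5] = [0, 0]
r1 m[G→φ2] = [0, 0]
r1 m[R→φ6] = [0, 0]
r1 m[Q→φ4] = [0, 0]
r1 m[C→φ3] = [0, 0]
r1 m[C→φ6] = [0, 0]
r1 m[S→φ1] = [0, 0]
r1 m[L→φ5] = [0, 0]
r1 m[E→φ0] = [0, 0]
r1 m[E→φ1] = [0, 0]
r1 m[E→φ2] = [0, 0]
r2 m[φ0→J] = [5, 3]
r2 m[φ0→E] = [5, 3]
r2 m[φ1→S] = [4, 7]
r2 m[φ1→E] = [6, 4]
r2 m[φ2→G] = [1, 5]
r2 m[φ2→E] = [4, 1]
r2 m[φ3→J] = [5, 2]
r2 m[φ3→C] = [3, 2]
r2 m[φ4→J] = [1, 3]
r2 m[φ4→Q] = [1, 3]
r2 m[φ5→J] = [4, 5]
r2 m[φ5→L] = [4, 5]
r2 m[φ6→R] = [4, 2]
r2 m[φ6→C] = [4, 2]
r2 m[J→φ0] = [10, 10]
r2 m[J→φ3] = [10, 11]
r2 m[J→φ4] = [14, 10]
r2 m[J→φ5] = [11, 8]
r2 m[G→φ2] = [0, 0]
r2 m[R→φ6] = [0, 0]
r2 m[Q→φ4] = [0, 0]
r2 m[C→φ3] = [4, 2]
r2 m[C→φ6] = [3, 2]
r2 m[S→φ1] = [0, 0]
r2 m[L→φ5] = [0, 0]
r2 m[E→φ0] = [10, 5]
r2 m[E→φ1] = [9, 4]
r2 m[E→φ2] = [11, 7]
r3 m[φ0→J] = [10, 8]
r3 m[φ0→E] = [15, 13]
r3 m[φ1→S] = [8, 11]
r3 m[φ1→E] = [6, 4]
r3 m[φ2→G] = [8, 12]
r3 m[φ2→E] = [4, 1]
r3 m[φ3→J] = [8, 4]
r3 m[φ3→C] = [14, 13]
r3 m[φ4→J] = [1, 3]
r3 m[φ4→Q] = [14, 13]
r3 m[φ5→J] = [4, 5]
r3 m[φ5→L] = [13, 13]
r3 m[φ6→R] = [6, 4]
r3 m[φ6→C] = [4, 2]
r3 m[J→φ0] = [10, 10]
r3 m[J→φ3] = [10, 11]
r3 m[J→φ4] = [14, 10]
r3 m[J→φ5] = [11, 8]
r3 m[G→φ2] = [0, 0]
r3 m[R→φ6] = [0, 0]
r3 m[Q→φ4] = [0, 0]
r3 m[C→φ3] = [4, 2]
r3 m[C→φ6] = [3, 2]
r3 m[S→φ1] = [0, 0]
r3 m[L→φ5] = [0, 0]
r3 m[E→φ0] = [10, 5]
r3 m[E→φ1] = [9, 4]
r3 m[E→φ2] = [11, 7]
r4 m[φ0→J] = [10, 8]
r4 m[φ0→E] = [15, 13]
r4 m[φ1→S] = [8, 11]
r4 m[φ1→E] = [6, 4]
r4 m[φ2→G] = [8, 12]
r4 m[φ2→E] = [4, 1]
r4 m[φ3→J] = [8, 4]
r4 m[φ3→C] = [14, 13]
r4 m[φ4→J] = [1, 3]
r4 m[φ4→Q] = [14, 13]
r4 m[φ5→J] = [4, 5]
r4 m[φ5→L] = [13, 13]
r4 m[φ6→R] = [6, 4]
r4 m[φ6→C] = [4, 2]
r4 m[J→φ0] = [13, 12]
r4 m[J→φ3] = [15, 16]
r4 m[J→φ4] = [22, 17]
r4 m[J→φ5] = [19, 15]
r4 m[G→φ2] = [0, 0]
r4 m[R→φ6] = [0, 0]
r4 m[Q→φ4] = [0, 0]
r4 m[C→φ3] = [4, 2]
r4 m[C→φ6] = [14, 13]
r4 m[S→φ1] = [0, 0]
r4 m[L→φ5] = [0, 0]
r4 m[E→φ0] = [10, 5]
r4 m[E→φ1] = [19, 14]
r4 m[E→φ2] = [21, 17]
r5 m[φ0→J] = [10, 8]
r5 m[φ0→E] = [17, 15]
r5 m[φ1→S] = [18, 21]
r5 m[φ1→E] = [6, 4]
r5 m[φ2→G] = [18, 22]
r5 m[φ2→E] = [4, 1]
r5 m[φ3→J] = [8, 4]
r5 m[φ3→C] = [19, 18]
r5 m[φ4→J] = [1, 3]
r5 m[φ4→Q] = [21, 20]
r5 m[φ5→J] = [4, 5]
r5 m[φ5→L] = [20, 20]
r5 m[φ6→R] = [17, 15]
r5 m[φ6→C] = [4, 2]
r5 m[J→φ0] = [13, 12]
r5 m[J→φ3] = [15, 16]
r5 m[J→φ4] = [22, 17]
r5 m[J→φ5] = [19, 15]
r5 m[G→φ2] = [0, 0]
r5 m[R→φ6] = [0, 0]
r5 m[Q→φ4] = [0, 0]
r5 m[C→φ3] = [4, 2]
r5 m[C→φ6] = [14, 13]
r5 m[S→φ1] = [0, 0]
r5 m[L→φ5] = [0, 0]
r5 m[E→φ0] = [10, 5]
r5 m[E→φ1] = [19, 14]
r5 m[E→φ2] = [21, 17]
r6 m[φ0→J] = [10, 8]
r6 m[φ0→E] = [17, 15]
r6 m[φ1→S] = [18, 21]
r6 m[φ1→E] = [6, 4]
r6 m[φ2→G] = [18, 22]
r6 m[φ2→E] = [4, 1]
r6 m[φ3→J] = [8, 4]
r6 m[φ3→C] = [19, 18]
r6 m[φ4→J] = [1, 3]
r6 m[φ4→Q] = [21, 20]
r6 m[φ5→J] = [4, 5]
r6 m[φ5→L] = [20, 20]
r6 m[φ6→R] = [17, 15]
r6 m[φ6→C] = [4, 2]
r6 m[J→φ0] = [13, 12]
r6 m[J→φ3] = [15, 16]
r6 m[J→φ4] = [22, 17]
r6 m[J→φ5] = [19, 15]
r6 m[G→φ2] = [0, 0]
r6 m[R→φ6] = [0, 0]
r6 m[Q→φ4] = [0, 0]
r6 m[C→φ3] = [4, 2]
r6 m[C→φ6] = [19, 18]
r6 m[S→φ1] = [0, 0]
r6 m[L→φ5] = [0, 0]
r6 m[E→φ0] = [10, 5]
r6 m[E→φ1] = [21, 16]
r6 m[E→φ2] = [23, 19]
r7 m[φ0→J] = [10, 8]
r7 m[φ0→E] = [17, 15]
r7 m[φ1→S] = [20, 23]
r7 m[φ1→E] = [6, 4]
r7 m[φ2→G] = [20, 24]
r7 m[φ2→E] = [4, 1]
r7 m[φ3→J] = [8, 4]
r7 m[φ3→C] = [19, 18]
r7 m[φ4→J] = [1, 3]
r7 m[φ4→Q] = [21, 20]
r7 m[φ5→J] = [4, 5]
r7 m[φ5→L] = [20, 20]
r7 m[φ6→R] = [22, 20]
r7 m[φ6→C] = [4, 2]
r7 m[J→φ0] = [13, 12]
r7 m[J→φ3] = [15, 16]
r7 m[J→φ4] = [22, 17]
r7 m[J→φ5] = [19, 15]
r7 m[G→φ2] = [0, 0]
r7 m[R→φ6] = [0, 0]
r7 m[Q→φ4] = [0, 0]
r7 m[C→φ3] = [4, 2]
r7 m[C→φ6] = [19, 18]
r7 m[S→φ1] = [0, 0]
r7 m[L→φ5] = [0, 0]
r7 m[E→φ0] = [10, 5]
r7 m[E→φ1] = [21, 16]
r7 m[E→φ2] = [23, 19]
r8 m[φ0→J] = [10, 8]
r8 m[φ0→E] = [17, 15]
r8 m[φ1→S] = [20, 23]
r8 m[φ1→E] = [6, 4]
r8 m[φ2→G] = [20, 24]
r8 m[φ2→E] = [4, 1]
r8 m[φ3→J] = [8, 4]
r8 m[φ3→C] = [19, 18]
r8 m[φ4→J] = [1, 3]
r8 m[φ4→Q] = [21, 20]
r8 m[φ5→J] = [4, 5]
r8 m[φ5→L] = [20, 20]
r8 m[φ6→R] = [22, 20]
r8 m[φ6→C] = [4, 2]
r8 m[J→φ0] = [13, 12]
r8 m[J→φ3] = [15, 16]
r8 m[J→φ4] = [22, 17]
r8 m[J→φ5] = [19, 15]
r8 m[G→φ2] = [0, 0]
r8 m[R→φ6] = [0, 0]
r8 m[Q→φ4] = [0, 0]
r8 m[C→φ3] = [4, 2]
r8 m[C→φ6] = [19, 18]
r8 m[S→φ1] = [0, 0]
r8 m[L→φ5] = [0, 0]
r8 m[E→φ0] = [10, 5]
r8 m[E→φ1] = [21, 16]
r8 m[E→φ2] = [23, 19]
fixed point reached at round 8
b[E] = ⊗ incoming = [27, 20]

b[E] = [27, 20]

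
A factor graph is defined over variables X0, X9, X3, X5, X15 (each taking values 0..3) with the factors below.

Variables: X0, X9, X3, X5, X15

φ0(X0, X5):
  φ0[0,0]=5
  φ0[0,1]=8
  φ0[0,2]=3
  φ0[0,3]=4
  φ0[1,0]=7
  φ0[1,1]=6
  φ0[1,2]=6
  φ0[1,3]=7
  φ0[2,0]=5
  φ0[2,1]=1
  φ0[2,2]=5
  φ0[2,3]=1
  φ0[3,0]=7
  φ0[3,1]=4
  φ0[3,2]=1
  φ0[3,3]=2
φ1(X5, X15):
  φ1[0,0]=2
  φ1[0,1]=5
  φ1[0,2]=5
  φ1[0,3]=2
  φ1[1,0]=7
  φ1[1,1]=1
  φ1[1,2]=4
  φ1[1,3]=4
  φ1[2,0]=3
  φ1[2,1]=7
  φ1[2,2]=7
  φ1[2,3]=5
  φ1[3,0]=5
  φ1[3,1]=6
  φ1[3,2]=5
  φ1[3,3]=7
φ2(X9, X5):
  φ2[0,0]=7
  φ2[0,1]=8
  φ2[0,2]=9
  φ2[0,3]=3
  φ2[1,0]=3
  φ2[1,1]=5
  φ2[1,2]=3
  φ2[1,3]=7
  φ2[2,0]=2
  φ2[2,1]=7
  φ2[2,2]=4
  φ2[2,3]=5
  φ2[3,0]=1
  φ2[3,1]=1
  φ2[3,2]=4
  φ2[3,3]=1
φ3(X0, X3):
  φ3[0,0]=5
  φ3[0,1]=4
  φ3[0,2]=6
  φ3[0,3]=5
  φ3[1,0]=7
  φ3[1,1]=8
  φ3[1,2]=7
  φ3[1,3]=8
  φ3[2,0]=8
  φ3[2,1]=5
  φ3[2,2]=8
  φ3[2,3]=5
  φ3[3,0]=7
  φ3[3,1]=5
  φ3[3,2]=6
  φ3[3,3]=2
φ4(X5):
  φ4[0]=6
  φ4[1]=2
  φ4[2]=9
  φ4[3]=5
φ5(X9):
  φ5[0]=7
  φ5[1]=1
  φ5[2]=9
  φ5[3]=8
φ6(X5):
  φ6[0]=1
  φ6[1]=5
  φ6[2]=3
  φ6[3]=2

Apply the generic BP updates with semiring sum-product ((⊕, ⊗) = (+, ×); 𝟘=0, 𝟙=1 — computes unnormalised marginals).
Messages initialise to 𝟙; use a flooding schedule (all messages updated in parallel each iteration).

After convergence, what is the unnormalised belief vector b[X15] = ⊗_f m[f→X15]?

init: all messages = 𝟙 over 4 values
r1 m[φ0→X0] = [20, 26, 12, 14]
r1 m[φ0→X5] = [24, 19, 15, 14]
r1 m[φ1→X5] = [14, 16, 22, 23]
r1 m[φ1→X15] = [17, 19, 21, 18]
r1 m[φ2→X9] = [27, 18, 18, 7]
r1 m[φ2→X5] = [13, 21, 20, 16]
r1 m[φ3→X0] = [20, 30, 26, 20]
r1 m[φ3→X3] = [27, 22, 27, 20]
r1 m[φ4→X5] = [6, 2, 9, 5]
r1 m[φ5→X9] = [7, 1, 9, 8]
r1 m[φ6→X5] = [1, 5, 3, 2]
r1 m[X0→φ0] = [1, 1, 1, 1]
r1 m[X0→φ3] = [1, 1, 1, 1]
r1 m[X9→φ2] = [1, 1, 1, 1]
r1 m[X9→φ5] = [1, 1, 1, 1]
r1 m[X3→φ3] = [1, 1, 1, 1]
r1 m[X5→φ0] = [1, 1, 1, 1]
r1 m[X5→φ1] = [1, 1, 1, 1]
r1 m[X5→φ2] = [1, 1, 1, 1]
r1 m[X5→φ4] = [1, 1, 1, 1]
r1 m[X5→φ6] = [1, 1, 1, 1]
r1 m[X15→φ1] = [1, 1, 1, 1]
r2 m[φ0→X0] = [20, 26, 12, 14]
r2 m[φ0→X5] = [24, 19, 15, 14]
r2 m[φ1→X5] = [14, 16, 22, 23]
r2 m[φ1→X15] = [17, 19, 21, 18]
r2 m[φ2→X9] = [27, 18, 18, 7]
r2 m[φ2→X5] = [13, 21, 20, 16]
r2 m[φ3→X0] = [20, 30, 26, 20]
r2 m[φ3→X3] = [27, 22, 27, 20]
r2 m[φ4→X5] = [6, 2, 9, 5]
r2 m[φ5→X9] = [7, 1, 9, 8]
r2 m[φ6→X5] = [1, 5, 3, 2]
r2 m[X0→φ0] = [20, 30, 26, 20]
r2 m[X0→φ3] = [20, 26, 12, 14]
r2 m[X9→φ2] = [7, 1, 9, 8]
r2 m[X9→φ5] = [27, 18, 18, 7]
r2 m[X3→φ3] = [1, 1, 1, 1]
r2 m[X5→φ0] = [1092, 3360, 11880, 3680]
r2 m[X5→φ1] = [1872, 3990, 8100, 2240]
r2 m[X5→φ2] = [2016, 3040, 8910, 3220]
r2 m[X5→φ4] = [4368, 31920, 19800, 10304]
r2 m[X5→φ6] = [26208, 12768, 59400, 25760]
r2 m[X15→φ1] = [1, 1, 1, 1]
r3 m[φ0→X0] = [82700, 124844, 71900, 40324]
r3 m[φ0→X5] = [580, 446, 390, 356]
r3 m[φ1→X5] = [14, 16, 22, 23]
r3 m[φ1→X15] = [67174, 83490, 93220, 75884]
r3 m[φ2→X9] = [128282, 70518, 77052, 43916]
r3 m[φ2→X5] = [78, 132, 134, 81]
r3 m[φ3→X0] = [20, 30, 26, 20]
r3 m[φ3→X3] = [476, 418, 482, 396]
r3 m[φ4→X5] = [6, 2, 9, 5]
r3 m[φ5→X9] = [7, 1, 9, 8]
r3 m[φ6→X5] = [1, 5, 3, 2]
r3 m[X0→φ0] = [20, 30, 26, 20]
r3 m[X0→φ3] = [20, 26, 12, 14]
r3 m[X9→φ2] = [7, 1, 9, 8]
r3 m[X9→φ5] = [27, 18, 18, 7]
r3 m[X3→φ3] = [1, 1, 1, 1]
r3 m[X5→φ0] = [1092, 3360, 11880, 3680]
r3 m[X5→φ1] = [1872, 3990, 8100, 2240]
r3 m[X5→φ2] = [2016, 3040, 8910, 3220]
r3 m[X5→φ4] = [4368, 31920, 19800, 10304]
r3 m[X5→φ6] = [26208, 12768, 59400, 25760]
r3 m[X15→φ1] = [1, 1, 1, 1]
r4 m[φ0→X0] = [82700, 124844, 71900, 40324]
r4 m[φ0→X5] = [580, 446, 390, 356]
r4 m[φ1→X5] = [14, 16, 22, 23]
r4 m[φ1→X15] = [67174, 83490, 93220, 75884]
r4 m[φ2→X9] = [128282, 70518, 77052, 43916]
r4 m[φ2→X5] = [78, 132, 134, 81]
r4 m[φ3→X0] = [20, 30, 26, 20]
r4 m[φ3→X3] = [476, 418, 482, 396]
r4 m[φ4→X5] = [6, 2, 9, 5]
r4 m[φ5→X9] = [7, 1, 9, 8]
r4 m[φ6→X5] = [1, 5, 3, 2]
r4 m[X0→φ0] = [20, 30, 26, 20]
r4 m[X0→φ3] = [82700, 124844, 71900, 40324]
r4 m[X9→φ2] = [7, 1, 9, 8]
r4 m[X9→φ5] = [128282, 70518, 77052, 43916]
r4 m[X3→φ3] = [1, 1, 1, 1]
r4 m[X5→φ0] = [6552, 21120, 79596, 18630]
r4 m[X5→φ1] = [271440, 588720, 1411020, 288360]
r4 m[X5→φ2] = [48720, 71360, 231660, 81880]
r4 m[X5→φ4] = [633360, 4709760, 3449160, 1326456]
r4 m[X5→φ6] = [3800160, 1883904, 10347480, 3316140]
r4 m[X15→φ1] = [1, 1, 1, 1]
r5 m[φ0→X0] = [515028, 780570, 470490, 247200]
r5 m[φ0→X5] = [580, 446, 390, 356]
r5 m[φ1→X5] = [14, 16, 22, 23]
r5 m[φ1→X15] = [10338780, 13553220, 15031020, 11971380]
r5 m[φ2→X9] = [3242500, 1771100, 1933000, 1128600]
r5 m[φ2→X5] = [78, 132, 134, 81]
r5 m[φ3→X0] = [20, 30, 26, 20]
r5 m[φ3→X3] = [2144876, 1890672, 2187252, 1852400]
r5 m[φ4→X5] = [6, 2, 9, 5]
r5 m[φ5→X9] = [7, 1, 9, 8]
r5 m[φ6→X5] = [1, 5, 3, 2]
r5 m[X0→φ0] = [20, 30, 26, 20]
r5 m[X0→φ3] = [82700, 124844, 71900, 40324]
r5 m[X9→φ2] = [7, 1, 9, 8]
r5 m[X9→φ5] = [128282, 70518, 77052, 43916]
r5 m[X3→φ3] = [1, 1, 1, 1]
r5 m[X5→φ0] = [6552, 21120, 79596, 18630]
r5 m[X5→φ1] = [271440, 588720, 1411020, 288360]
r5 m[X5→φ2] = [48720, 71360, 231660, 81880]
r5 m[X5→φ4] = [633360, 4709760, 3449160, 1326456]
r5 m[X5→φ6] = [3800160, 1883904, 10347480, 3316140]
r5 m[X15→φ1] = [1, 1, 1, 1]
r6 m[φ0→X0] = [515028, 780570, 470490, 247200]
r6 m[φ0→X5] = [580, 446, 390, 356]
r6 m[φ1→X5] = [14, 16, 22, 23]
r6 m[φ1→X15] = [10338780, 13553220, 15031020, 11971380]
r6 m[φ2→X9] = [3242500, 1771100, 1933000, 1128600]
r6 m[φ2→X5] = [78, 132, 134, 81]
r6 m[φ3→X0] = [20, 30, 26, 20]
r6 m[φ3→X3] = [2144876, 1890672, 2187252, 1852400]
r6 m[φ4→X5] = [6, 2, 9, 5]
r6 m[φ5→X9] = [7, 1, 9, 8]
r6 m[φ6→X5] = [1, 5, 3, 2]
r6 m[X0→φ0] = [20, 30, 26, 20]
r6 m[X0→φ3] = [515028, 780570, 470490, 247200]
r6 m[X9→φ2] = [7, 1, 9, 8]
r6 m[X9→φ5] = [3242500, 1771100, 1933000, 1128600]
r6 m[X3→φ3] = [1, 1, 1, 1]
r6 m[X5→φ0] = [6552, 21120, 79596, 18630]
r6 m[X5→φ1] = [271440, 588720, 1411020, 288360]
r6 m[X5→φ2] = [48720, 71360, 231660, 81880]
r6 m[X5→φ4] = [633360, 4709760, 3449160, 1326456]
r6 m[X5→φ6] = [3800160, 1883904, 10347480, 3316140]
r6 m[X15→φ1] = [1, 1, 1, 1]
r7 m[φ0→X0] = [515028, 780570, 470490, 247200]
r7 m[φ0→X5] = [580, 446, 390, 356]
r7 m[φ1→X5] = [14, 16, 22, 23]
r7 m[φ1→X15] = [10338780, 13553220, 15031020, 11971380]
r7 m[φ2→X9] = [3242500, 1771100, 1933000, 1128600]
r7 m[φ2→X5] = [78, 132, 134, 81]
r7 m[φ3→X0] = [20, 30, 26, 20]
r7 m[φ3→X3] = [13533450, 11893122, 13801278, 11666550]
r7 m[φ4→X5] = [6, 2, 9, 5]
r7 m[φ5→X9] = [7, 1, 9, 8]
r7 m[φ6→X5] = [1, 5, 3, 2]
r7 m[X0→φ0] = [20, 30, 26, 20]
r7 m[X0→φ3] = [515028, 780570, 470490, 247200]
r7 m[X9→φ2] = [7, 1, 9, 8]
r7 m[X9→φ5] = [3242500, 1771100, 1933000, 1128600]
r7 m[X3→φ3] = [1, 1, 1, 1]
r7 m[X5→φ0] = [6552, 21120, 79596, 18630]
r7 m[X5→φ1] = [271440, 588720, 1411020, 288360]
r7 m[X5→φ2] = [48720, 71360, 231660, 81880]
r7 m[X5→φ4] = [633360, 4709760, 3449160, 1326456]
r7 m[X5→φ6] = [3800160, 1883904, 10347480, 3316140]
r7 m[X15→φ1] = [1, 1, 1, 1]
r8 m[φ0→X0] = [515028, 780570, 470490, 247200]
r8 m[φ0→X5] = [580, 446, 390, 356]
r8 m[φ1→X5] = [14, 16, 22, 23]
r8 m[φ1→X15] = [10338780, 13553220, 15031020, 11971380]
r8 m[φ2→X9] = [3242500, 1771100, 1933000, 1128600]
r8 m[φ2→X5] = [78, 132, 134, 81]
r8 m[φ3→X0] = [20, 30, 26, 20]
r8 m[φ3→X3] = [13533450, 11893122, 13801278, 11666550]
r8 m[φ4→X5] = [6, 2, 9, 5]
r8 m[φ5→X9] = [7, 1, 9, 8]
r8 m[φ6→X5] = [1, 5, 3, 2]
r8 m[X0→φ0] = [20, 30, 26, 20]
r8 m[X0→φ3] = [515028, 780570, 470490, 247200]
r8 m[X9→φ2] = [7, 1, 9, 8]
r8 m[X9→φ5] = [3242500, 1771100, 1933000, 1128600]
r8 m[X3→φ3] = [1, 1, 1, 1]
r8 m[X5→φ0] = [6552, 21120, 79596, 18630]
r8 m[X5→φ1] = [271440, 588720, 1411020, 288360]
r8 m[X5→φ2] = [48720, 71360, 231660, 81880]
r8 m[X5→φ4] = [633360, 4709760, 3449160, 1326456]
r8 m[X5→φ6] = [3800160, 1883904, 10347480, 3316140]
r8 m[X15→φ1] = [1, 1, 1, 1]
fixed point reached at round 8
b[X15] = ⊗ incoming = [10338780, 13553220, 15031020, 11971380]

b[X15] = [10338780, 13553220, 15031020, 11971380]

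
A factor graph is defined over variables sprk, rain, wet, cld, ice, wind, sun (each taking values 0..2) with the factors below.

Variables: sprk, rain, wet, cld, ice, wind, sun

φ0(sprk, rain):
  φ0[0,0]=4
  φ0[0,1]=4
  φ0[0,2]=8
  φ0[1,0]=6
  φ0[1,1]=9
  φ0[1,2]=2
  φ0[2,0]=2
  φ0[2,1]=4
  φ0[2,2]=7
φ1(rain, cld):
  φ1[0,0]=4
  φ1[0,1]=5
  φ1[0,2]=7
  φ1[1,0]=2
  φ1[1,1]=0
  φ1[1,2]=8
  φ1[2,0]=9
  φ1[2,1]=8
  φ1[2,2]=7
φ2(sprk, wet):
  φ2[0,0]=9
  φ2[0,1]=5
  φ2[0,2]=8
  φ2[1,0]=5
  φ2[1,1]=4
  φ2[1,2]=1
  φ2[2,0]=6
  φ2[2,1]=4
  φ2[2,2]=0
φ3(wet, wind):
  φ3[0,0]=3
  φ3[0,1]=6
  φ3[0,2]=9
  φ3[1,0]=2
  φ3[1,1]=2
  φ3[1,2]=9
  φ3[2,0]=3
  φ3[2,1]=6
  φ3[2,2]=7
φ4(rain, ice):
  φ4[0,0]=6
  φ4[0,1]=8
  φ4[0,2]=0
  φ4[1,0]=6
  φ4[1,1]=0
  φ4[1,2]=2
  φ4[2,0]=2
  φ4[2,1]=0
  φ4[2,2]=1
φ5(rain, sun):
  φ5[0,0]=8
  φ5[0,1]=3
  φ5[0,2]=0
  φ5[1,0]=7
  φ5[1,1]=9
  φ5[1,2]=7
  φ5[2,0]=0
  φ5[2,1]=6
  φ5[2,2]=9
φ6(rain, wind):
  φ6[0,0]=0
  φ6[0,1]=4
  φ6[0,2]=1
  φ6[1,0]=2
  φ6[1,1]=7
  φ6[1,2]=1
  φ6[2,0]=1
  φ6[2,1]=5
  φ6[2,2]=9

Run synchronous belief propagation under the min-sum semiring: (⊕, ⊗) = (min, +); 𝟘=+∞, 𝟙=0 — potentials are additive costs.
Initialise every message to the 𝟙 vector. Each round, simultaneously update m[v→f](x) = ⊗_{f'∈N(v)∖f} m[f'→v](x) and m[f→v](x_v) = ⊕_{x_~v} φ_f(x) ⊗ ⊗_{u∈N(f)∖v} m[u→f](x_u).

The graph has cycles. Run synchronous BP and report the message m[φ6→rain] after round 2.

message @ round 2 = [0, 1, 1]

init: all messages = 𝟙 over 3 values
r1 m[φ0→sprk] = [4, 2, 2]
r1 m[φ0→rain] = [2, 4, 2]
r1 m[φ1→rain] = [4, 0, 7]
r1 m[φ1→cld] = [2, 0, 7]
r1 m[φ2→sprk] = [5, 1, 0]
r1 m[φ2→wet] = [5, 4, 0]
r1 m[φ3→wet] = [3, 2, 3]
r1 m[φ3→wind] = [2, 2, 7]
r1 m[φ4→rain] = [0, 0, 0]
r1 m[φ4→ice] = [2, 0, 0]
r1 m[φ5→rain] = [0, 7, 0]
r1 m[φ5→sun] = [0, 3, 0]
r1 m[φ6→rain] = [0, 1, 1]
r1 m[φ6→wind] = [0, 4, 1]
r1 m[sprk→φ0] = [0, 0, 0]
r1 m[sprk→φ2] = [0, 0, 0]
r1 m[rain→φ0] = [0, 0, 0]
r1 m[rain→φ1] = [0, 0, 0]
r1 m[rain→φ4] = [0, 0, 0]
r1 m[rain→φ5] = [0, 0, 0]
r1 m[rain→φ6] = [0, 0, 0]
r1 m[wet→φ2] = [0, 0, 0]
r1 m[wet→φ3] = [0, 0, 0]
r1 m[cld→φ1] = [0, 0, 0]
r1 m[ice→φ4] = [0, 0, 0]
r1 m[wind→φ3] = [0, 0, 0]
r1 m[wind→φ6] = [0, 0, 0]
r1 m[sun→φ5] = [0, 0, 0]
r2 m[φ0→sprk] = [4, 2, 2]
r2 m[φ0→rain] = [2, 4, 2]
r2 m[φ1→rain] = [4, 0, 7]
r2 m[φ1→cld] = [2, 0, 7]
r2 m[φ2→sprk] = [5, 1, 0]
r2 m[φ2→wet] = [5, 4, 0]
r2 m[φ3→wet] = [3, 2, 3]
r2 m[φ3→wind] = [2, 2, 7]
r2 m[φ4→rain] = [0, 0, 0]
r2 m[φ4→ice] = [2, 0, 0]
r2 m[φ5→rain] = [0, 7, 0]
r2 m[φ5→sun] = [0, 3, 0]
r2 m[φ6→rain] = [0, 1, 1]
r2 m[φ6→wind] = [0, 4, 1]
r2 m[sprk→φ0] = [5, 1, 0]
r2 m[sprk→φ2] = [4, 2, 2]
r2 m[rain→φ0] = [4, 8, 8]
r2 m[rain→φ1] = [2, 12, 3]
r2 m[rain→φ4] = [6, 12, 10]
r2 m[rain→φ5] = [6, 5, 10]
r2 m[rain→φ6] = [6, 11, 9]
r2 m[wet→φ2] = [3, 2, 3]
r2 m[wet→φ3] = [5, 4, 0]
r2 m[cld→φ1] = [0, 0, 0]
r2 m[ice→φ4] = [0, 0, 0]
r2 m[wind→φ3] = [0, 4, 1]
r2 m[wind→φ6] = [2, 2, 7]
r2 m[sun→φ5] = [0, 0, 0]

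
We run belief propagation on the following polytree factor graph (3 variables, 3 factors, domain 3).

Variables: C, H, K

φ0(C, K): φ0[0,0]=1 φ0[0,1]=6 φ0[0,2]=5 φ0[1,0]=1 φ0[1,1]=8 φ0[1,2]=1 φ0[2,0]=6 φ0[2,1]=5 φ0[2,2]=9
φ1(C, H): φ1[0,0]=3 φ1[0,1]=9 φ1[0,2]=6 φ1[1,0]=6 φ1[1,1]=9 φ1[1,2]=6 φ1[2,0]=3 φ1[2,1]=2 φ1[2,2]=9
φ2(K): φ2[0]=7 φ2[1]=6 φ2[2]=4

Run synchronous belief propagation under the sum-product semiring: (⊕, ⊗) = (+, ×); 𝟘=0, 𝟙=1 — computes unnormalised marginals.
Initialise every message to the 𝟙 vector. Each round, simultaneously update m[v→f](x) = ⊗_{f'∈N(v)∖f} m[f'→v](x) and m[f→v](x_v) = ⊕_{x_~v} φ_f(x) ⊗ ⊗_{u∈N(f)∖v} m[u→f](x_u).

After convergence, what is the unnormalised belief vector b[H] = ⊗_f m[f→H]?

init: all messages = 𝟙 over 3 values
r1 m[φ0→C] = [12, 10, 20]
r1 m[φ0→K] = [8, 19, 15]
r1 m[φ1→C] = [18, 21, 14]
r1 m[φ1→H] = [12, 20, 21]
r1 m[φ2→K] = [7, 6, 4]
r1 m[C→φ0] = [1, 1, 1]
r1 m[C→φ1] = [1, 1, 1]
r1 m[H→φ1] = [1, 1, 1]
r1 m[K→φ0] = [1, 1, 1]
r1 m[K→φ2] = [1, 1, 1]
r2 m[φ0→C] = [12, 10, 20]
r2 m[φ0→K] = [8, 19, 15]
r2 m[φ1→C] = [18, 21, 14]
r2 m[φ1→H] = [12, 20, 21]
r2 m[φ2→K] = [7, 6, 4]
r2 m[C→φ0] = [18, 21, 14]
r2 m[C→φ1] = [12, 10, 20]
r2 m[H→φ1] = [1, 1, 1]
r2 m[K→φ0] = [7, 6, 4]
r2 m[K→φ2] = [8, 19, 15]
r3 m[φ0→C] = [63, 59, 108]
r3 m[φ0→K] = [123, 346, 237]
r3 m[φ1→C] = [18, 21, 14]
r3 m[φ1→H] = [156, 238, 312]
r3 m[φ2→K] = [7, 6, 4]
r3 m[C→φ0] = [18, 21, 14]
r3 m[C→φ1] = [12, 10, 20]
r3 m[H→φ1] = [1, 1, 1]
r3 m[K→φ0] = [7, 6, 4]
r3 m[K→φ2] = [8, 19, 15]
r4 m[φ0→C] = [63, 59, 108]
r4 m[φ0→K] = [123, 346, 237]
r4 m[φ1→C] = [18, 21, 14]
r4 m[φ1→H] = [156, 238, 312]
r4 m[φ2→K] = [7, 6, 4]
r4 m[C→φ0] = [18, 21, 14]
r4 m[C→φ1] = [63, 59, 108]
r4 m[H→φ1] = [1, 1, 1]
r4 m[K→φ0] = [7, 6, 4]
r4 m[K→φ2] = [123, 346, 237]
r5 m[φ0→C] = [63, 59, 108]
r5 m[φ0→K] = [123, 346, 237]
r5 m[φ1→C] = [18, 21, 14]
r5 m[φ1→H] = [867, 1314, 1704]
r5 m[φ2→K] = [7, 6, 4]
r5 m[C→φ0] = [18, 21, 14]
r5 m[C→φ1] = [63, 59, 108]
r5 m[H→φ1] = [1, 1, 1]
r5 m[K→φ0] = [7, 6, 4]
r5 m[K→φ2] = [123, 346, 237]
r6 m[φ0→C] = [63, 59, 108]
r6 m[φ0→K] = [123, 346, 237]
r6 m[φ1→C] = [18, 21, 14]
r6 m[φ1→H] = [867, 1314, 1704]
r6 m[φ2→K] = [7, 6, 4]
r6 m[C→φ0] = [18, 21, 14]
r6 m[C→φ1] = [63, 59, 108]
r6 m[H→φ1] = [1, 1, 1]
r6 m[K→φ0] = [7, 6, 4]
r6 m[K→φ2] = [123, 346, 237]
fixed point reached at round 6
b[H] = ⊗ incoming = [867, 1314, 1704]

b[H] = [867, 1314, 1704]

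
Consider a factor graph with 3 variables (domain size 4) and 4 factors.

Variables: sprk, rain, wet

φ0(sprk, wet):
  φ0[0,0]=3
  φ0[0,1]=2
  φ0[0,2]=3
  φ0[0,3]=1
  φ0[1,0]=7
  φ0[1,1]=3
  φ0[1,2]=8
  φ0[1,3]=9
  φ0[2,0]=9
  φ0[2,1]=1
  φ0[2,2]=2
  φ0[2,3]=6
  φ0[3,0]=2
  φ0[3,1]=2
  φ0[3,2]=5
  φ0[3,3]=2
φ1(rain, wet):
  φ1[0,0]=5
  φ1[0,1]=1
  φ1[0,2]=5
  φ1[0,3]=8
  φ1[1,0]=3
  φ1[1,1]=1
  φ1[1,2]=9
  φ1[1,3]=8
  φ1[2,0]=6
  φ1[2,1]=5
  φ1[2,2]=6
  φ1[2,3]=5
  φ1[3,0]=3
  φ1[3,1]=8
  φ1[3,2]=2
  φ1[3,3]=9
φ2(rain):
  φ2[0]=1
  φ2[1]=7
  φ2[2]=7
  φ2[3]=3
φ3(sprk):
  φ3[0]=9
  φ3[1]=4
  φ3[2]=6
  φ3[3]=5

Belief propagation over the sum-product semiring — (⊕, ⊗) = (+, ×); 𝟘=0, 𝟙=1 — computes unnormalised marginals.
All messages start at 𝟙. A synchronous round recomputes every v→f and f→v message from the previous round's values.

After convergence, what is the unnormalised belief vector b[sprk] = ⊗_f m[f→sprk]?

b[sprk] = [7551, 11208, 10488, 5600]

init: all messages = 𝟙 over 4 values
r1 m[φ0→sprk] = [9, 27, 18, 11]
r1 m[φ0→wet] = [21, 8, 18, 18]
r1 m[φ1→rain] = [19, 21, 22, 22]
r1 m[φ1→wet] = [17, 15, 22, 30]
r1 m[φ2→rain] = [1, 7, 7, 3]
r1 m[φ3→sprk] = [9, 4, 6, 5]
r1 m[sprk→φ0] = [1, 1, 1, 1]
r1 m[sprk→φ3] = [1, 1, 1, 1]
r1 m[rain→φ1] = [1, 1, 1, 1]
r1 m[rain→φ2] = [1, 1, 1, 1]
r1 m[wet→φ0] = [1, 1, 1, 1]
r1 m[wet→φ1] = [1, 1, 1, 1]
r2 m[φ0→sprk] = [9, 27, 18, 11]
r2 m[φ0→wet] = [21, 8, 18, 18]
r2 m[φ1→rain] = [19, 21, 22, 22]
r2 m[φ1→wet] = [17, 15, 22, 30]
r2 m[φ2→rain] = [1, 7, 7, 3]
r2 m[φ3→sprk] = [9, 4, 6, 5]
r2 m[sprk→φ0] = [9, 4, 6, 5]
r2 m[sprk→φ3] = [9, 27, 18, 11]
r2 m[rain→φ1] = [1, 7, 7, 3]
r2 m[rain→φ2] = [19, 21, 22, 22]
r2 m[wet→φ0] = [17, 15, 22, 30]
r2 m[wet→φ1] = [21, 8, 18, 18]
r3 m[φ0→sprk] = [177, 610, 392, 234]
r3 m[φ0→wet] = [119, 46, 96, 91]
r3 m[φ1→rain] = [347, 377, 364, 325]
r3 m[φ1→wet] = [77, 67, 116, 126]
r3 m[φ2→rain] = [1, 7, 7, 3]
r3 m[φ3→sprk] = [9, 4, 6, 5]
r3 m[sprk→φ0] = [9, 4, 6, 5]
r3 m[sprk→φ3] = [9, 27, 18, 11]
r3 m[rain→φ1] = [1, 7, 7, 3]
r3 m[rain→φ2] = [19, 21, 22, 22]
r3 m[wet→φ0] = [17, 15, 22, 30]
r3 m[wet→φ1] = [21, 8, 18, 18]
r4 m[φ0→sprk] = [177, 610, 392, 234]
r4 m[φ0→wet] = [119, 46, 96, 91]
r4 m[φ1→rain] = [347, 377, 364, 325]
r4 m[φ1→wet] = [77, 67, 116, 126]
r4 m[φ2→rain] = [1, 7, 7, 3]
r4 m[φ3→sprk] = [9, 4, 6, 5]
r4 m[sprk→φ0] = [9, 4, 6, 5]
r4 m[sprk→φ3] = [177, 610, 392, 234]
r4 m[rain→φ1] = [1, 7, 7, 3]
r4 m[rain→φ2] = [347, 377, 364, 325]
r4 m[wet→φ0] = [77, 67, 116, 126]
r4 m[wet→φ1] = [119, 46, 96, 91]
r5 m[φ0→sprk] = [839, 2802, 1748, 1120]
r5 m[φ0→wet] = [119, 46, 96, 91]
r5 m[φ1→rain] = [1849, 1995, 1975, 1736]
r5 m[φ1→wet] = [77, 67, 116, 126]
r5 m[φ2→rain] = [1, 7, 7, 3]
r5 m[φ3→sprk] = [9, 4, 6, 5]
r5 m[sprk→φ0] = [9, 4, 6, 5]
r5 m[sprk→φ3] = [177, 610, 392, 234]
r5 m[rain→φ1] = [1, 7, 7, 3]
r5 m[rain→φ2] = [347, 377, 364, 325]
r5 m[wet→φ0] = [77, 67, 116, 126]
r5 m[wet→φ1] = [119, 46, 96, 91]
r6 m[φ0→sprk] = [839, 2802, 1748, 1120]
r6 m[φ0→wet] = [119, 46, 96, 91]
r6 m[φ1→rain] = [1849, 1995, 1975, 1736]
r6 m[φ1→wet] = [77, 67, 116, 126]
r6 m[φ2→rain] = [1, 7, 7, 3]
r6 m[φ3→sprk] = [9, 4, 6, 5]
r6 m[sprk→φ0] = [9, 4, 6, 5]
r6 m[sprk→φ3] = [839, 2802, 1748, 1120]
r6 m[rain→φ1] = [1, 7, 7, 3]
r6 m[rain→φ2] = [1849, 1995, 1975, 1736]
r6 m[wet→φ0] = [77, 67, 116, 126]
r6 m[wet→φ1] = [119, 46, 96, 91]
r7 m[φ0→sprk] = [839, 2802, 1748, 1120]
r7 m[φ0→wet] = [119, 46, 96, 91]
r7 m[φ1→rain] = [1849, 1995, 1975, 1736]
r7 m[φ1→wet] = [77, 67, 116, 126]
r7 m[φ2→rain] = [1, 7, 7, 3]
r7 m[φ3→sprk] = [9, 4, 6, 5]
r7 m[sprk→φ0] = [9, 4, 6, 5]
r7 m[sprk→φ3] = [839, 2802, 1748, 1120]
r7 m[rain→φ1] = [1, 7, 7, 3]
r7 m[rain→φ2] = [1849, 1995, 1975, 1736]
r7 m[wet→φ0] = [77, 67, 116, 126]
r7 m[wet→φ1] = [119, 46, 96, 91]
fixed point reached at round 7
b[sprk] = ⊗ incoming = [7551, 11208, 10488, 5600]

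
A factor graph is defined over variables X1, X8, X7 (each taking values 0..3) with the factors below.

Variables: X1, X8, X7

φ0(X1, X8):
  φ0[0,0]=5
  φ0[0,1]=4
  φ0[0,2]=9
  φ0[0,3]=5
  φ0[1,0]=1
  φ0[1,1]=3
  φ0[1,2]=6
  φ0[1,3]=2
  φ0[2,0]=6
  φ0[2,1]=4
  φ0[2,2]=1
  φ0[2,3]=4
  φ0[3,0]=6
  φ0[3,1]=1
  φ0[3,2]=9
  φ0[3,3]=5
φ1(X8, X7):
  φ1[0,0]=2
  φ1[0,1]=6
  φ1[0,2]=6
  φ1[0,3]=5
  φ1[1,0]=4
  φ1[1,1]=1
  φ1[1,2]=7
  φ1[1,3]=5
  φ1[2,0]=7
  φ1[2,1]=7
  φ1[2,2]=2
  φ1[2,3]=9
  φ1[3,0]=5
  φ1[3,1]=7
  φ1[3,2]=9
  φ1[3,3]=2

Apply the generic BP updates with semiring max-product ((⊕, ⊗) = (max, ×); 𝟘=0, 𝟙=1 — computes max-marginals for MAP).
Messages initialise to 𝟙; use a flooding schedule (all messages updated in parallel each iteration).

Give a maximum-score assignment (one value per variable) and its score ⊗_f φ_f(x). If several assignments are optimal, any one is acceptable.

init: all messages = 𝟙 over 4 values
r1 m[φ0→X1] = [9, 6, 6, 9]
r1 m[φ0→X8] = [6, 4, 9, 5]
r1 m[φ1→X8] = [6, 7, 9, 9]
r1 m[φ1→X7] = [7, 7, 9, 9]
r1 m[X1→φ0] = [1, 1, 1, 1]
r1 m[X8→φ0] = [1, 1, 1, 1]
r1 m[X8→φ1] = [1, 1, 1, 1]
r1 m[X7→φ1] = [1, 1, 1, 1]
r2 m[φ0→X1] = [9, 6, 6, 9]
r2 m[φ0→X8] = [6, 4, 9, 5]
r2 m[φ1→X8] = [6, 7, 9, 9]
r2 m[φ1→X7] = [7, 7, 9, 9]
r2 m[X1→φ0] = [1, 1, 1, 1]
r2 m[X8→φ0] = [6, 7, 9, 9]
r2 m[X8→φ1] = [6, 4, 9, 5]
r2 m[X7→φ1] = [1, 1, 1, 1]
r3 m[φ0→X1] = [81, 54, 36, 81]
r3 m[φ0→X8] = [6, 4, 9, 5]
r3 m[φ1→X8] = [6, 7, 9, 9]
r3 m[φ1→X7] = [63, 63, 45, 81]
r3 m[X1→φ0] = [1, 1, 1, 1]
r3 m[X8→φ0] = [6, 7, 9, 9]
r3 m[X8→φ1] = [6, 4, 9, 5]
r3 m[X7→φ1] = [1, 1, 1, 1]
r4 m[φ0→X1] = [81, 54, 36, 81]
r4 m[φ0→X8] = [6, 4, 9, 5]
r4 m[φ1→X8] = [6, 7, 9, 9]
r4 m[φ1→X7] = [63, 63, 45, 81]
r4 m[X1→φ0] = [1, 1, 1, 1]
r4 m[X8→φ0] = [6, 7, 9, 9]
r4 m[X8→φ1] = [6, 4, 9, 5]
r4 m[X7→φ1] = [1, 1, 1, 1]
fixed point reached at round 4
traceback from X1: (X1=0, X8=2, X7=3), score=81

assignment: (X1=0, X8=2, X7=3); score = 81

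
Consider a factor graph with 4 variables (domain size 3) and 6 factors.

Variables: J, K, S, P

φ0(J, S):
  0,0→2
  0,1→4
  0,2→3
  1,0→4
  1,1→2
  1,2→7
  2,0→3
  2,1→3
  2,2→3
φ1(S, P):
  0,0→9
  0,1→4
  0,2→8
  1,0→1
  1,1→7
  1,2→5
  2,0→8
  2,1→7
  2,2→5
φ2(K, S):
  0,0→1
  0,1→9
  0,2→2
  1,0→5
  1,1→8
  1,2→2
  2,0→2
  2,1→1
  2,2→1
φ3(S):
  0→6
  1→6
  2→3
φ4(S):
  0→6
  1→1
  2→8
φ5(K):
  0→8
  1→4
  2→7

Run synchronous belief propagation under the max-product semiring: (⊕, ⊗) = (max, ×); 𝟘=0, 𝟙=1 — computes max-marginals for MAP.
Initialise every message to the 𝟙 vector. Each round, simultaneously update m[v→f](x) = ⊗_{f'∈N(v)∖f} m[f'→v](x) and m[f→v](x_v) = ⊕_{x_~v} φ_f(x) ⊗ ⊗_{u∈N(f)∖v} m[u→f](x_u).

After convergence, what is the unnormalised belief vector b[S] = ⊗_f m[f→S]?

b[S] = [25920, 12096, 21504]

init: all messages = 𝟙 over 3 values
r1 m[φ0→J] = [4, 7, 3]
r1 m[φ0→S] = [4, 4, 7]
r1 m[φ1→S] = [9, 7, 8]
r1 m[φ1→P] = [9, 7, 8]
r1 m[φ2→K] = [9, 8, 2]
r1 m[φ2→S] = [5, 9, 2]
r1 m[φ3→S] = [6, 6, 3]
r1 m[φ4→S] = [6, 1, 8]
r1 m[φ5→K] = [8, 4, 7]
r1 m[J→φ0] = [1, 1, 1]
r1 m[K→φ2] = [1, 1, 1]
r1 m[K→φ5] = [1, 1, 1]
r1 m[S→φ0] = [1, 1, 1]
r1 m[S→φ1] = [1, 1, 1]
r1 m[S→φ2] = [1, 1, 1]
r1 m[S→φ3] = [1, 1, 1]
r1 m[S→φ4] = [1, 1, 1]
r1 m[P→φ1] = [1, 1, 1]
r2 m[φ0→J] = [4, 7, 3]
r2 m[φ0→S] = [4, 4, 7]
r2 m[φ1→S] = [9, 7, 8]
r2 m[φ1→P] = [9, 7, 8]
r2 m[φ2→K] = [9, 8, 2]
r2 m[φ2→S] = [5, 9, 2]
r2 m[φ3→S] = [6, 6, 3]
r2 m[φ4→S] = [6, 1, 8]
r2 m[φ5→K] = [8, 4, 7]
r2 m[J→φ0] = [1, 1, 1]
r2 m[K→φ2] = [8, 4, 7]
r2 m[K→φ5] = [9, 8, 2]
r2 m[S→φ0] = [1620, 378, 384]
r2 m[S→φ1] = [720, 216, 336]
r2 m[S→φ2] = [1296, 168, 1344]
r2 m[S→φ3] = [1080, 252, 896]
r2 m[S→φ4] = [1080, 1512, 336]
r2 m[P→φ1] = [1, 1, 1]
r3 m[φ0→J] = [3240, 6480, 4860]
r3 m[φ0→S] = [4, 4, 7]
r3 m[φ1→S] = [9, 7, 8]
r3 m[φ1→P] = [6480, 2880, 5760]
r3 m[φ2→K] = [2688, 6480, 2592]
r3 m[φ2→S] = [20, 72, 16]
r3 m[φ3→S] = [6, 6, 3]
r3 m[φ4→S] = [6, 1, 8]
r3 m[φ5→K] = [8, 4, 7]
r3 m[J→φ0] = [1, 1, 1]
r3 m[K→φ2] = [8, 4, 7]
r3 m[K→φ5] = [9, 8, 2]
r3 m[S→φ0] = [1620, 378, 384]
r3 m[S→φ1] = [720, 216, 336]
r3 m[S→φ2] = [1296, 168, 1344]
r3 m[S→φ3] = [1080, 252, 896]
r3 m[S→φ4] = [1080, 1512, 336]
r3 m[P→φ1] = [1, 1, 1]
r4 m[φ0→J] = [3240, 6480, 4860]
r4 m[φ0→S] = [4, 4, 7]
r4 m[φ1→S] = [9, 7, 8]
r4 m[φ1→P] = [6480, 2880, 5760]
r4 m[φ2→K] = [2688, 6480, 2592]
r4 m[φ2→S] = [20, 72, 16]
r4 m[φ3→S] = [6, 6, 3]
r4 m[φ4→S] = [6, 1, 8]
r4 m[φ5→K] = [8, 4, 7]
r4 m[J→φ0] = [1, 1, 1]
r4 m[K→φ2] = [8, 4, 7]
r4 m[K→φ5] = [2688, 6480, 2592]
r4 m[S→φ0] = [6480, 3024, 3072]
r4 m[S→φ1] = [2880, 1728, 2688]
r4 m[S→φ2] = [1296, 168, 1344]
r4 m[S→φ3] = [4320, 2016, 7168]
r4 m[S→φ4] = [4320, 12096, 2688]
r4 m[P→φ1] = [1, 1, 1]
r5 m[φ0→J] = [12960, 25920, 19440]
r5 m[φ0→S] = [4, 4, 7]
r5 m[φ1→S] = [9, 7, 8]
r5 m[φ1→P] = [25920, 18816, 23040]
r5 m[φ2→K] = [2688, 6480, 2592]
r5 m[φ2→S] = [20, 72, 16]
r5 m[φ3→S] = [6, 6, 3]
r5 m[φ4→S] = [6, 1, 8]
r5 m[φ5→K] = [8, 4, 7]
r5 m[J→φ0] = [1, 1, 1]
r5 m[K→φ2] = [8, 4, 7]
r5 m[K→φ5] = [2688, 6480, 2592]
r5 m[S→φ0] = [6480, 3024, 3072]
r5 m[S→φ1] = [2880, 1728, 2688]
r5 m[S→φ2] = [1296, 168, 1344]
r5 m[S→φ3] = [4320, 2016, 7168]
r5 m[S→φ4] = [4320, 12096, 2688]
r5 m[P→φ1] = [1, 1, 1]
r6 m[φ0→J] = [12960, 25920, 19440]
r6 m[φ0→S] = [4, 4, 7]
r6 m[φ1→S] = [9, 7, 8]
r6 m[φ1→P] = [25920, 18816, 23040]
r6 m[φ2→K] = [2688, 6480, 2592]
r6 m[φ2→S] = [20, 72, 16]
r6 m[φ3→S] = [6, 6, 3]
r6 m[φ4→S] = [6, 1, 8]
r6 m[φ5→K] = [8, 4, 7]
r6 m[J→φ0] = [1, 1, 1]
r6 m[K→φ2] = [8, 4, 7]
r6 m[K→φ5] = [2688, 6480, 2592]
r6 m[S→φ0] = [6480, 3024, 3072]
r6 m[S→φ1] = [2880, 1728, 2688]
r6 m[S→φ2] = [1296, 168, 1344]
r6 m[S→φ3] = [4320, 2016, 7168]
r6 m[S→φ4] = [4320, 12096, 2688]
r6 m[P→φ1] = [1, 1, 1]
fixed point reached at round 6
b[S] = ⊗ incoming = [25920, 12096, 21504]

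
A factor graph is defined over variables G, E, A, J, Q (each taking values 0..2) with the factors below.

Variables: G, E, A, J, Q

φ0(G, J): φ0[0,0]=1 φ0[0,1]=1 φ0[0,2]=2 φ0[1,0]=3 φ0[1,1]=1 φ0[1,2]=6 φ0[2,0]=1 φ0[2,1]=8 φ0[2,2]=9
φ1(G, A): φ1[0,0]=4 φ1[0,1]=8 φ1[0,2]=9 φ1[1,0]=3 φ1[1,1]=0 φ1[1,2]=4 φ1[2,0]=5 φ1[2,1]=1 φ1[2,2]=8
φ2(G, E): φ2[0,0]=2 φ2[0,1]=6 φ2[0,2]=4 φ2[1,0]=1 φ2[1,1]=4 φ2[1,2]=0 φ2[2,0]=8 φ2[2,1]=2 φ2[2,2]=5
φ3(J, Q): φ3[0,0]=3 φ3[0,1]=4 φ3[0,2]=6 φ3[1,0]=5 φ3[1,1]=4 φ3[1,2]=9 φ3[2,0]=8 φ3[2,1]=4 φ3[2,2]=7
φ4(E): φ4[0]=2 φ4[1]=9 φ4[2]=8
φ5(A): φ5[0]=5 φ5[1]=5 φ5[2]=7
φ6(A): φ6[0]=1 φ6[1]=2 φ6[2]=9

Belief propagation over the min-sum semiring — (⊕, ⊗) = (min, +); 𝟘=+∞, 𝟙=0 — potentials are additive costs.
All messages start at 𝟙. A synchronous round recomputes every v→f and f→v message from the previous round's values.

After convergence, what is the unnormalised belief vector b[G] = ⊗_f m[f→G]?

b[G] = [18, 15, 22]

init: all messages = 𝟙 over 3 values
r1 m[φ0→G] = [1, 1, 1]
r1 m[φ0→J] = [1, 1, 2]
r1 m[φ1→G] = [4, 0, 1]
r1 m[φ1→A] = [3, 0, 4]
r1 m[φ2→G] = [2, 0, 2]
r1 m[φ2→E] = [1, 2, 0]
r1 m[φ3→J] = [3, 4, 4]
r1 m[φ3→Q] = [3, 4, 6]
r1 m[φ4→E] = [2, 9, 8]
r1 m[φ5→A] = [5, 5, 7]
r1 m[φ6→A] = [1, 2, 9]
r1 m[G→φ0] = [0, 0, 0]
r1 m[G→φ1] = [0, 0, 0]
r1 m[G→φ2] = [0, 0, 0]
r1 m[E→φ2] = [0, 0, 0]
r1 m[E→φ4] = [0, 0, 0]
r1 m[A→φ1] = [0, 0, 0]
r1 m[A→φ5] = [0, 0, 0]
r1 m[A→φ6] = [0, 0, 0]
r1 m[J→φ0] = [0, 0, 0]
r1 m[J→φ3] = [0, 0, 0]
r1 m[Q→φ3] = [0, 0, 0]
r2 m[φ0→G] = [1, 1, 1]
r2 m[φ0→J] = [1, 1, 2]
r2 m[φ1→G] = [4, 0, 1]
r2 m[φ1→A] = [3, 0, 4]
r2 m[φ2→G] = [2, 0, 2]
r2 m[φ2→E] = [1, 2, 0]
r2 m[φ3→J] = [3, 4, 4]
r2 m[φ3→Q] = [3, 4, 6]
r2 m[φ4→E] = [2, 9, 8]
r2 m[φ5→A] = [5, 5, 7]
r2 m[φ6→A] = [1, 2, 9]
r2 m[G→φ0] = [6, 0, 3]
r2 m[G→φ1] = [3, 1, 3]
r2 m[G→φ2] = [5, 1, 2]
r2 m[E→φ2] = [2, 9, 8]
r2 m[E→φ4] = [1, 2, 0]
r2 m[A→φ1] = [6, 7, 16]
r2 m[A→φ5] = [4, 2, 13]
r2 m[A→φ6] = [8, 5, 11]
r2 m[J→φ0] = [3, 4, 4]
r2 m[J→φ3] = [1, 1, 2]
r2 m[Q→φ3] = [0, 0, 0]
r3 m[φ0→G] = [4, 5, 4]
r3 m[φ0→J] = [3, 1, 6]
r3 m[φ1→G] = [10, 7, 8]
r3 m[φ1→A] = [4, 1, 5]
r3 m[φ2→G] = [4, 3, 10]
r3 m[φ2→E] = [2, 4, 1]
r3 m[φ3→J] = [3, 4, 4]
r3 m[φ3→Q] = [4, 5, 7]
r3 m[φ4→E] = [2, 9, 8]
r3 m[φ5→A] = [5, 5, 7]
r3 m[φ6→A] = [1, 2, 9]
r3 m[G→φ0] = [6, 0, 3]
r3 m[G→φ1] = [3, 1, 3]
r3 m[G→φ2] = [5, 1, 2]
r3 m[E→φ2] = [2, 9, 8]
r3 m[E→φ4] = [1, 2, 0]
r3 m[A→φ1] = [6, 7, 16]
r3 m[A→φ5] = [4, 2, 13]
r3 m[A→φ6] = [8, 5, 11]
r3 m[J→φ0] = [3, 4, 4]
r3 m[J→φ3] = [1, 1, 2]
r3 m[Q→φ3] = [0, 0, 0]
r4 m[φ0→G] = [4, 5, 4]
r4 m[φ0→J] = [3, 1, 6]
r4 m[φ1→G] = [10, 7, 8]
r4 m[φ1→A] = [4, 1, 5]
r4 m[φ2→G] = [4, 3, 10]
r4 m[φ2→E] = [2, 4, 1]
r4 m[φ3→J] = [3, 4, 4]
r4 m[φ3→Q] = [4, 5, 7]
r4 m[φ4→E] = [2, 9, 8]
r4 m[φ5→A] = [5, 5, 7]
r4 m[φ6→A] = [1, 2, 9]
r4 m[G→φ0] = [14, 10, 18]
r4 m[G→φ1] = [8, 8, 14]
r4 m[G→φ2] = [14, 12, 12]
r4 m[E→φ2] = [2, 9, 8]
r4 m[E→φ4] = [2, 4, 1]
r4 m[A→φ1] = [6, 7, 16]
r4 m[A→φ5] = [5, 3, 14]
r4 m[A→φ6] = [9, 6, 12]
r4 m[J→φ0] = [3, 4, 4]
r4 m[J→φ3] = [3, 1, 6]
r4 m[Q→φ3] = [0, 0, 0]
r5 m[φ0→G] = [4, 5, 4]
r5 m[φ0→J] = [13, 11, 16]
r5 m[φ1→G] = [10, 7, 8]
r5 m[φ1→A] = [11, 8, 12]
r5 m[φ2→G] = [4, 3, 10]
r5 m[φ2→E] = [13, 14, 12]
r5 m[φ3→J] = [3, 4, 4]
r5 m[φ3→Q] = [6, 5, 9]
r5 m[φ4→E] = [2, 9, 8]
r5 m[φ5→A] = [5, 5, 7]
r5 m[φ6→A] = [1, 2, 9]
r5 m[G→φ0] = [14, 10, 18]
r5 m[G→φ1] = [8, 8, 14]
r5 m[G→φ2] = [14, 12, 12]
r5 m[E→φ2] = [2, 9, 8]
r5 m[E→φ4] = [2, 4, 1]
r5 m[A→φ1] = [6, 7, 16]
r5 m[A→φ5] = [5, 3, 14]
r5 m[A→φ6] = [9, 6, 12]
r5 m[J→φ0] = [3, 4, 4]
r5 m[J→φ3] = [3, 1, 6]
r5 m[Q→φ3] = [0, 0, 0]
r6 m[φ0→G] = [4, 5, 4]
r6 m[φ0→J] = [13, 11, 16]
r6 m[φ1→G] = [10, 7, 8]
r6 m[φ1→A] = [11, 8, 12]
r6 m[φ2→G] = [4, 3, 10]
r6 m[φ2→E] = [13, 14, 12]
r6 m[φ3→J] = [3, 4, 4]
r6 m[φ3→Q] = [6, 5, 9]
r6 m[φ4→E] = [2, 9, 8]
r6 m[φ5→A] = [5, 5, 7]
r6 m[φ6→A] = [1, 2, 9]
r6 m[G→φ0] = [14, 10, 18]
r6 m[G→φ1] = [8, 8, 14]
r6 m[G→φ2] = [14, 12, 12]
r6 m[E→φ2] = [2, 9, 8]
r6 m[E→φ4] = [13, 14, 12]
r6 m[A→φ1] = [6, 7, 16]
r6 m[A→φ5] = [12, 10, 21]
r6 m[A→φ6] = [16, 13, 19]
r6 m[J→φ0] = [3, 4, 4]
r6 m[J→φ3] = [13, 11, 16]
r6 m[Q→φ3] = [0, 0, 0]
r7 m[φ0→G] = [4, 5, 4]
r7 m[φ0→J] = [13, 11, 16]
r7 m[φ1→G] = [10, 7, 8]
r7 m[φ1→A] = [11, 8, 12]
r7 m[φ2→G] = [4, 3, 10]
r7 m[φ2→E] = [13, 14, 12]
r7 m[φ3→J] = [3, 4, 4]
r7 m[φ3→Q] = [16, 15, 19]
r7 m[φ4→E] = [2, 9, 8]
r7 m[φ5→A] = [5, 5, 7]
r7 m[φ6→A] = [1, 2, 9]
r7 m[G→φ0] = [14, 10, 18]
r7 m[G→φ1] = [8, 8, 14]
r7 m[G→φ2] = [14, 12, 12]
r7 m[E→φ2] = [2, 9, 8]
r7 m[E→φ4] = [13, 14, 12]
r7 m[A→φ1] = [6, 7, 16]
r7 m[A→φ5] = [12, 10, 21]
r7 m[A→φ6] = [16, 13, 19]
r7 m[J→φ0] = [3, 4, 4]
r7 m[J→φ3] = [13, 11, 16]
r7 m[Q→φ3] = [0, 0, 0]
r8 m[φ0→G] = [4, 5, 4]
r8 m[φ0→J] = [13, 11, 16]
r8 m[φ1→G] = [10, 7, 8]
r8 m[φ1→A] = [11, 8, 12]
r8 m[φ2→G] = [4, 3, 10]
r8 m[φ2→E] = [13, 14, 12]
r8 m[φ3→J] = [3, 4, 4]
r8 m[φ3→Q] = [16, 15, 19]
r8 m[φ4→E] = [2, 9, 8]
r8 m[φ5→A] = [5, 5, 7]
r8 m[φ6→A] = [1, 2, 9]
r8 m[G→φ0] = [14, 10, 18]
r8 m[G→φ1] = [8, 8, 14]
r8 m[G→φ2] = [14, 12, 12]
r8 m[E→φ2] = [2, 9, 8]
r8 m[E→φ4] = [13, 14, 12]
r8 m[A→φ1] = [6, 7, 16]
r8 m[A→φ5] = [12, 10, 21]
r8 m[A→φ6] = [16, 13, 19]
r8 m[J→φ0] = [3, 4, 4]
r8 m[J→φ3] = [13, 11, 16]
r8 m[Q→φ3] = [0, 0, 0]
fixed point reached at round 8
b[G] = ⊗ incoming = [18, 15, 22]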